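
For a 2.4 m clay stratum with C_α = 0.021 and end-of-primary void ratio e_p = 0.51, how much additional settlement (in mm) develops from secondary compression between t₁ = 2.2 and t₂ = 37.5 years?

S_s ≈ 41.1 mm

Secondary compression: S_s = C_α·H/(1+e_p)·log₁₀(t₂/t₁)
S_s = 0.021×2.4/(1+0.51)×log₁₀(37.5/2.2)
    = 0.03338 × 1.232 = 0.04111 m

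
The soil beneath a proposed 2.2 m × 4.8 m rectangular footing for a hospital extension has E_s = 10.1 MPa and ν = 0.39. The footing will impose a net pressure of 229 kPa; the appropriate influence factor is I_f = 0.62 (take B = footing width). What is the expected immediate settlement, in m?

S_e ≈ 0.0262 m

Immediate (elastic) settlement: S_e = q·B·(1−ν²)/E_s · I_f.
E_s = 10.1 MPa = 10100 kPa.
S_e = 229 × 2.2 × (1 − 0.39²) / 10100 × 0.62
    = 229 × 2.2 × 0.8479 / 10100 × 0.62
    = 0.02622 m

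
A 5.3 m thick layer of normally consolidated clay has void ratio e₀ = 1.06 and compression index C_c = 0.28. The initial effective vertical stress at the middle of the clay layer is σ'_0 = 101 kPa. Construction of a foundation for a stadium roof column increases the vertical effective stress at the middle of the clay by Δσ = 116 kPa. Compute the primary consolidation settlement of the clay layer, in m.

Final effective stress: σ'_f = σ'_0 + Δσ = 101 + 116 = 217 kPa.
Normally consolidated clay, so the full stress increment lies on the virgin compression line:
S_c = C_c·H/(1+e₀)·log₁₀(σ'_f/σ'_0) = 0.28×5.3/(1+1.06)×log₁₀(217/101)
    = 0.72039 × 0.33214 = 0.2393 m

S_c ≈ 0.239 m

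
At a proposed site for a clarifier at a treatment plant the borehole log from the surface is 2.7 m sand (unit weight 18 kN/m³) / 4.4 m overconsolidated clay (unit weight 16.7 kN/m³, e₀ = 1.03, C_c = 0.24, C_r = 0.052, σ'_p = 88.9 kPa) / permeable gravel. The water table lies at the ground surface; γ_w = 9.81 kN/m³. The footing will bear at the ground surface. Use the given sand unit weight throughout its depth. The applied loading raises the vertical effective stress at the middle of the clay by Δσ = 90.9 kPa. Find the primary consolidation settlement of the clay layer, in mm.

S_c ≈ 125 mm

Mid-depth of clay below the ground surface: z = 2.7 + 4.4/2 = 4.9 m.
Total vertical stress at mid-clay: σ_v = 18×2.7 + 16.7×2.2 = 85.34 kPa.
Pore pressure: u = 9.81×(4.9 − 0) = 48.069 kPa.
Initial effective stress: σ'_0 = σ_v − u = 85.34 − 48.069 = 37.271 kPa.
Final effective stress: σ'_f = 37.271 + 90.9 = 128.17 kPa.
σ'_f = 128.17 > σ'_p = 88.9 kPa, so the stress path crosses the preconsolidation pressure — recompression up to σ'_p, then virgin compression beyond:
S_c = H/(1+e₀)·[C_r·log₁₀(σ'_p/σ'_0) + C_c·log₁₀(σ'_f/σ'_p)]
    = 4.4/2.03 × [0.052×log₁₀(88.9/37.271) + 0.24×log₁₀(128.17/88.9)]
    = 2.1675 × [0.019632 + 0.038132] = 0.1252 m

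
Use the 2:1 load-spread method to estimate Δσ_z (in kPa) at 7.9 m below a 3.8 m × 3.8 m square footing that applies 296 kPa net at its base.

By the 2:1 method the load spreads at 1 horizontal : 2 vertical, so at depth z the loaded area has grown by z in each plan dimension:
Δσ = qBL/((B+z)(L+z)) = 296×3.8×3.8/((3.8+7.9)(3.8+7.9)) = 31.224 kPa

Δσ_z ≈ 31.2 kPa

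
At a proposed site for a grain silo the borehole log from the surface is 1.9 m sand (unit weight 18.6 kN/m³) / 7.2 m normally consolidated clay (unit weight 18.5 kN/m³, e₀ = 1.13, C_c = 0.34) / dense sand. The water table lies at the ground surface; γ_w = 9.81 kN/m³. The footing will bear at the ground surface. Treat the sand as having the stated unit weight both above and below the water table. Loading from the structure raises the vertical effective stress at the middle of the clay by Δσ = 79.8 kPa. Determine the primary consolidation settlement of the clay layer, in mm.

S_c ≈ 489 mm

Mid-depth of clay below the ground surface: z = 1.9 + 7.2/2 = 5.5 m.
Total vertical stress at mid-clay: σ_v = 18.6×1.9 + 18.5×3.6 = 101.94 kPa.
Pore pressure: u = 9.81×(5.5 − 0) = 53.955 kPa.
Initial effective stress: σ'_0 = σ_v − u = 101.94 − 53.955 = 47.985 kPa.
Final effective stress: σ'_f = σ'_0 + Δσ = 47.985 + 79.8 = 127.78 kPa.
Normally consolidated clay, so the full stress increment lies on the virgin compression line:
S_c = C_c·H/(1+e₀)·log₁₀(σ'_f/σ'_0) = 0.34×7.2/(1+1.13)×log₁₀(127.78/47.985)
    = 1.1493 × 0.42536 = 0.4889 m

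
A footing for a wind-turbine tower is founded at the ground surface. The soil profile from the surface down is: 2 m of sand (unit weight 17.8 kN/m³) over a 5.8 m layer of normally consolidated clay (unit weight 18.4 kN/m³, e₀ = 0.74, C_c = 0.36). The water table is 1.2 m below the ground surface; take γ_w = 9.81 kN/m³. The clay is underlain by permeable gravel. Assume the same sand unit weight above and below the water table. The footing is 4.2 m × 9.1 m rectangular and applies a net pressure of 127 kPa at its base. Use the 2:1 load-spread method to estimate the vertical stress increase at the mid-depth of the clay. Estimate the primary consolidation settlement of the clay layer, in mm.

Mid-depth of clay below the ground surface: z = 2 + 5.8/2 = 4.9 m.
Total vertical stress at mid-clay: σ_v = 17.8×2 + 18.4×2.9 = 88.96 kPa.
Pore pressure: u = 9.81×(4.9 − 1.2) = 36.297 kPa.
Initial effective stress: σ'_0 = σ_v − u = 88.96 − 36.297 = 52.663 kPa.
Stress increase at mid-clay by the 2:1 spreading method:
Δσ = qBL/((B+z)(L+z)) = 127×4.2×9.1/((4.2+4.9)(9.1+4.9)) = 38.1 kPa
Final effective stress: σ'_f = σ'_0 + Δσ = 52.663 + 38.1 = 90.763 kPa.
Normally consolidated clay, so the full stress increment lies on the virgin compression line:
S_c = C_c·H/(1+e₀)·log₁₀(σ'_f/σ'_0) = 0.36×5.8/(1+0.74)×log₁₀(90.763/52.663)
    = 1.2 × 0.2364 = 0.2837 m

S_c ≈ 284 mm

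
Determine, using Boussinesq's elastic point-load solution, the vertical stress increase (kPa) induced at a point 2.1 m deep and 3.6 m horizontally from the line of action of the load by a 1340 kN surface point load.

Δσ_z ≈ 4.71 kPa

Boussinesq vertical stress below a point load on an elastic half-space:
Δσ_z = 3P/(2πz²) · [1 + (r/z)²]^(−5/2)
r/z = 3.6/2.1 = 1.7143; [1+(r/z)²]^(−5/2) = 0.032479.
Δσ_z = 3×1340/(2π×2.1²) × 0.032479 = 145.08 × 0.032479 = 4.712 kPa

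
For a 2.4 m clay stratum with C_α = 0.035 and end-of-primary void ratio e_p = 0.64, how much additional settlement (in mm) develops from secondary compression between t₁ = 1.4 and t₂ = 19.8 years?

S_s ≈ 58.9 mm

Secondary compression: S_s = C_α·H/(1+e_p)·log₁₀(t₂/t₁)
S_s = 0.035×2.4/(1+0.64)×log₁₀(19.8/1.4)
    = 0.05122 × 1.151 = 0.05893 m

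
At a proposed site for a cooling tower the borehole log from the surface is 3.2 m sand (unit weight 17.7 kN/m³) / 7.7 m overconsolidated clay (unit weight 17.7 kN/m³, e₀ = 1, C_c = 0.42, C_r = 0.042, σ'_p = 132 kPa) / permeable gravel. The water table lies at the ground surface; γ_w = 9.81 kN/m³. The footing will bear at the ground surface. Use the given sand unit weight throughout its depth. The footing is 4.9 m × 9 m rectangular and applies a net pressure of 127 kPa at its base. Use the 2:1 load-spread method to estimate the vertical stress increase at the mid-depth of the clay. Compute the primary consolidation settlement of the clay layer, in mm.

S_c ≈ 29.6 mm

Mid-depth of clay below the ground surface: z = 3.2 + 7.7/2 = 7.05 m.
Total vertical stress at mid-clay: σ_v = 17.7×3.2 + 17.7×3.85 = 124.78 kPa.
Pore pressure: u = 9.81×(7.05 − 0) = 69.16 kPa.
Initial effective stress: σ'_0 = σ_v − u = 124.78 − 69.16 = 55.62 kPa.
Stress increase at mid-clay by the 2:1 spreading method:
Δσ = qBL/((B+z)(L+z)) = 127×4.9×9/((4.9+7.05)(9+7.05)) = 29.201 kPa
Final effective stress: σ'_f = 55.62 + 29.201 = 84.821 kPa.
σ'_f = 84.821 ≤ σ'_p = 132 kPa, so the clay remains overconsolidated and only the recompression index applies:
S_c = C_r·H/(1+e₀)·log₁₀(σ'_f/σ'_0) = 0.042×7.7/2×log₁₀(84.821/55.62)
    = 0.1617 × 0.18327 = 0.02963 m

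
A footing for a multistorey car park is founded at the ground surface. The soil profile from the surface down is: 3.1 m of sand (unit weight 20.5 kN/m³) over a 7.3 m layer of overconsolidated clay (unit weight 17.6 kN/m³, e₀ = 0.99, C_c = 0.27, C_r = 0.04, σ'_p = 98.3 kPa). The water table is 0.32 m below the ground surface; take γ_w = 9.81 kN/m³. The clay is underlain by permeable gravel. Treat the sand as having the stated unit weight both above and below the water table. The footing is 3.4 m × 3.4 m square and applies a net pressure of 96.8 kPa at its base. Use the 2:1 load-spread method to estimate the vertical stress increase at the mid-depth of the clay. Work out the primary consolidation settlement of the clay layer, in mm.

Mid-depth of clay below the ground surface: z = 3.1 + 7.3/2 = 6.75 m.
Total vertical stress at mid-clay: σ_v = 20.5×3.1 + 17.6×3.65 = 127.79 kPa.
Pore pressure: u = 9.81×(6.75 − 0.32) = 63.078 kPa.
Initial effective stress: σ'_0 = σ_v − u = 127.79 − 63.078 = 64.712 kPa.
Stress increase at mid-clay by the 2:1 spreading method:
Δσ = qBL/((B+z)(L+z)) = 96.8×3.4×3.4/((3.4+6.75)(3.4+6.75)) = 10.862 kPa
Final effective stress: σ'_f = 64.712 + 10.862 = 75.574 kPa.
σ'_f = 75.574 ≤ σ'_p = 98.3 kPa, so the clay remains overconsolidated and only the recompression index applies:
S_c = C_r·H/(1+e₀)·log₁₀(σ'_f/σ'_0) = 0.04×7.3/1.99×log₁₀(75.574/64.712)
    = 0.14673 × 0.067388 = 0.009888 m

S_c ≈ 9.89 mm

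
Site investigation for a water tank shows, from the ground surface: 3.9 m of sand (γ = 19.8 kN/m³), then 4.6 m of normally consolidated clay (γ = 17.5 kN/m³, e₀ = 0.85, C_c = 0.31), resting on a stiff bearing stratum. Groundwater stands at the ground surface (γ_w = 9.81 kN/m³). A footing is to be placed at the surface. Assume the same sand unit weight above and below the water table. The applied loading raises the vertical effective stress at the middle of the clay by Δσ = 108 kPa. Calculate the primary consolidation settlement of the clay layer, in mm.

S_c ≈ 357 mm

Mid-depth of clay below the ground surface: z = 3.9 + 4.6/2 = 6.2 m.
Total vertical stress at mid-clay: σ_v = 19.8×3.9 + 17.5×2.3 = 117.47 kPa.
Pore pressure: u = 9.81×(6.2 − 0) = 60.822 kPa.
Initial effective stress: σ'_0 = σ_v − u = 117.47 − 60.822 = 56.648 kPa.
Final effective stress: σ'_f = σ'_0 + Δσ = 56.648 + 108 = 164.65 kPa.
Normally consolidated clay, so the full stress increment lies on the virgin compression line:
S_c = C_c·H/(1+e₀)·log₁₀(σ'_f/σ'_0) = 0.31×4.6/(1+0.85)×log₁₀(164.65/56.648)
    = 0.77081 × 0.46338 = 0.3572 m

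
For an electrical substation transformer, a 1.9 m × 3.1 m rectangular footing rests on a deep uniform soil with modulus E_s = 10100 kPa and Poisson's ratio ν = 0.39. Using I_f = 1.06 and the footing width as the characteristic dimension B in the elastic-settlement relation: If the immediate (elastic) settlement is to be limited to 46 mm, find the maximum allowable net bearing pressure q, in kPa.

S_e = q·B·(1−ν²)/E_s · I_f  ⇒  q = S_e·E_s / (B·(1−ν²)·I_f).
q = 0.046 × 10100 / (1.9 × 0.8479 × 1.06) = 272.1 kPa

q ≈ 272 kPa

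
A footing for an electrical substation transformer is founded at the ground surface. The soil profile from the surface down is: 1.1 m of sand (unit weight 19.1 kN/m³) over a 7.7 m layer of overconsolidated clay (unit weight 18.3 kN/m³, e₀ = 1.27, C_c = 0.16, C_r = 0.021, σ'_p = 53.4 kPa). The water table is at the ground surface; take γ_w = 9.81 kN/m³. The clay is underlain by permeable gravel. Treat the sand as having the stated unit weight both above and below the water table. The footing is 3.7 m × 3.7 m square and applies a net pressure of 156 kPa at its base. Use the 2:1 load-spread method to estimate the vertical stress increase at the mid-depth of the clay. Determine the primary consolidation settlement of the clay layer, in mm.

S_c ≈ 75.4 mm

Mid-depth of clay below the ground surface: z = 1.1 + 7.7/2 = 4.95 m.
Total vertical stress at mid-clay: σ_v = 19.1×1.1 + 18.3×3.85 = 91.465 kPa.
Pore pressure: u = 9.81×(4.95 − 0) = 48.56 kPa.
Initial effective stress: σ'_0 = σ_v − u = 91.465 − 48.56 = 42.905 kPa.
Stress increase at mid-clay by the 2:1 spreading method:
Δσ = qBL/((B+z)(L+z)) = 156×3.7×3.7/((3.7+4.95)(3.7+4.95)) = 28.543 kPa
Final effective stress: σ'_f = 42.905 + 28.543 = 71.448 kPa.
σ'_f = 71.448 > σ'_p = 53.4 kPa, so the stress path crosses the preconsolidation pressure — recompression up to σ'_p, then virgin compression beyond:
S_c = H/(1+e₀)·[C_r·log₁₀(σ'_p/σ'_0) + C_c·log₁₀(σ'_f/σ'_p)]
    = 7.7/2.27 × [0.021×log₁₀(53.4/42.905) + 0.16×log₁₀(71.448/53.4)]
    = 3.3921 × [0.0019957 + 0.020232] = 0.0754 m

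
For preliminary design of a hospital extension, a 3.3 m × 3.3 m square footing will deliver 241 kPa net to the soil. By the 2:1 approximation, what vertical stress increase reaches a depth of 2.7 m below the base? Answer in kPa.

By the 2:1 method the load spreads at 1 horizontal : 2 vertical, so at depth z the loaded area has grown by z in each plan dimension:
Δσ = qBL/((B+z)(L+z)) = 241×3.3×3.3/((3.3+2.7)(3.3+2.7)) = 72.902 kPa

Δσ_z ≈ 72.9 kPa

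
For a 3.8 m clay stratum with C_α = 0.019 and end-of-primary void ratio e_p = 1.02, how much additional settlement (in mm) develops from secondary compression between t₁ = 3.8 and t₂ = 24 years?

S_s ≈ 28.6 mm

Secondary compression: S_s = C_α·H/(1+e_p)·log₁₀(t₂/t₁)
S_s = 0.019×3.8/(1+1.02)×log₁₀(24/3.8)
    = 0.03574 × 0.8004 = 0.02861 m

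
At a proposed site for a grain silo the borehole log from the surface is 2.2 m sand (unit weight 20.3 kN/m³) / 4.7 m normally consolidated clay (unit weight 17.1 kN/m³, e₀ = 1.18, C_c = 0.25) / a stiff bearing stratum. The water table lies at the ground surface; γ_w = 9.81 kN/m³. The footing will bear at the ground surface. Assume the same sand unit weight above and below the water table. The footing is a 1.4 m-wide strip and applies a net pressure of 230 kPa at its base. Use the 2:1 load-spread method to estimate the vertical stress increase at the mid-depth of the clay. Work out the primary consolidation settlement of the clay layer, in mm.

S_c ≈ 200 mm

Mid-depth of clay below the ground surface: z = 2.2 + 4.7/2 = 4.55 m.
Total vertical stress at mid-clay: σ_v = 20.3×2.2 + 17.1×2.35 = 84.845 kPa.
Pore pressure: u = 9.81×(4.55 − 0) = 44.636 kPa.
Initial effective stress: σ'_0 = σ_v − u = 84.845 − 44.636 = 40.209 kPa.
Stress increase at mid-clay by the 2:1 spreading method:
Δσ = qB/(B+z) = 230×1.4/(1.4+4.55) = 54.118 kPa
Final effective stress: σ'_f = σ'_0 + Δσ = 40.209 + 54.118 = 94.327 kPa.
Normally consolidated clay, so the full stress increment lies on the virgin compression line:
S_c = C_c·H/(1+e₀)·log₁₀(σ'_f/σ'_0) = 0.25×4.7/(1+1.18)×log₁₀(94.327/40.209)
    = 0.53899 × 0.37031 = 0.1996 m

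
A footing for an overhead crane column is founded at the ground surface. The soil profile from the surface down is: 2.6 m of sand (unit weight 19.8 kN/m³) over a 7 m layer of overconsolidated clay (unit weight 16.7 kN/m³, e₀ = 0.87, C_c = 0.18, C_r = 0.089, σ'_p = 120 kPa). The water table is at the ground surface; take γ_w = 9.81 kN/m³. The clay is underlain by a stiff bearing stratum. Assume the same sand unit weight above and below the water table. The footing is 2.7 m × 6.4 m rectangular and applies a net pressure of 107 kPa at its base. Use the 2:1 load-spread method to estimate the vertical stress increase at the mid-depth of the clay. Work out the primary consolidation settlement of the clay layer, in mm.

S_c ≈ 41.9 mm

Mid-depth of clay below the ground surface: z = 2.6 + 7/2 = 6.1 m.
Total vertical stress at mid-clay: σ_v = 19.8×2.6 + 16.7×3.5 = 109.93 kPa.
Pore pressure: u = 9.81×(6.1 − 0) = 59.841 kPa.
Initial effective stress: σ'_0 = σ_v − u = 109.93 − 59.841 = 50.089 kPa.
Stress increase at mid-clay by the 2:1 spreading method:
Δσ = qBL/((B+z)(L+z)) = 107×2.7×6.4/((2.7+6.1)(6.4+6.1)) = 16.809 kPa
Final effective stress: σ'_f = 50.089 + 16.809 = 66.898 kPa.
σ'_f = 66.898 ≤ σ'_p = 120 kPa, so the clay remains overconsolidated and only the recompression index applies:
S_c = C_r·H/(1+e₀)·log₁₀(σ'_f/σ'_0) = 0.089×7/1.87×log₁₀(66.898/50.089)
    = 0.33315 × 0.12567 = 0.04187 m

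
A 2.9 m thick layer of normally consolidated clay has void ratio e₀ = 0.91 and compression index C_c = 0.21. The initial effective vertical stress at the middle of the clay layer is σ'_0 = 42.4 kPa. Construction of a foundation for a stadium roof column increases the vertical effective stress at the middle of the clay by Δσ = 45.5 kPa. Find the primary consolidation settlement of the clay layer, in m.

S_c ≈ 0.101 m

Final effective stress: σ'_f = σ'_0 + Δσ = 42.4 + 45.5 = 87.9 kPa.
Normally consolidated clay, so the full stress increment lies on the virgin compression line:
S_c = C_c·H/(1+e₀)·log₁₀(σ'_f/σ'_0) = 0.21×2.9/(1+0.91)×log₁₀(87.9/42.4)
    = 0.31885 × 0.31662 = 0.101 m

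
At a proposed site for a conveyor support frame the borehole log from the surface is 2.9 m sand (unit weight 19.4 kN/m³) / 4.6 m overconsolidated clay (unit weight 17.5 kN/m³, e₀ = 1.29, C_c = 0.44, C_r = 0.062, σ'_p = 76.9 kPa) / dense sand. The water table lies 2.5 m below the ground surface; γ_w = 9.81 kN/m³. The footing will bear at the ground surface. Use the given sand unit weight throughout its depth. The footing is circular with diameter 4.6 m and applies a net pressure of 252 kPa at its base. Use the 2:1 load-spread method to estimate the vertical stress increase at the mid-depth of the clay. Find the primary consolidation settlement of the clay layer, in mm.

Mid-depth of clay below the ground surface: z = 2.9 + 4.6/2 = 5.2 m.
Total vertical stress at mid-clay: σ_v = 19.4×2.9 + 17.5×2.3 = 96.51 kPa.
Pore pressure: u = 9.81×(5.2 − 2.5) = 26.487 kPa.
Initial effective stress: σ'_0 = σ_v − u = 96.51 − 26.487 = 70.023 kPa.
Stress increase at mid-clay by the 2:1 spreading method:
Δσ ≈ qD²/(D+z)² = 252×4.6²/(4.6+5.2)² = 55.522 kPa
Final effective stress: σ'_f = 70.023 + 55.522 = 125.54 kPa.
σ'_f = 125.54 > σ'_p = 76.9 kPa, so the stress path crosses the preconsolidation pressure — recompression up to σ'_p, then virgin compression beyond:
S_c = H/(1+e₀)·[C_r·log₁₀(σ'_p/σ'_0) + C_c·log₁₀(σ'_f/σ'_p)]
    = 4.6/2.29 × [0.062×log₁₀(76.9/70.023) + 0.44×log₁₀(125.54/76.9)]
    = 2.0087 × [0.0025225 + 0.093657] = 0.1932 m

S_c ≈ 193 mm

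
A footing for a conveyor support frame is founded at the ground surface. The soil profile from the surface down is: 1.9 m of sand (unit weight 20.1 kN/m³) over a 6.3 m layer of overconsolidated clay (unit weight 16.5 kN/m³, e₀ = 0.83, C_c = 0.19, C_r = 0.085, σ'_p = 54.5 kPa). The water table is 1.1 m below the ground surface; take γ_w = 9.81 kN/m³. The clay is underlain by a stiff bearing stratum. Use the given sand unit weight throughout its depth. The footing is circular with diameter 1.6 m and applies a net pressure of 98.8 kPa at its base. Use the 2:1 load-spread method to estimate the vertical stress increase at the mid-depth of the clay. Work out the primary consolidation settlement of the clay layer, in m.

S_c ≈ 0.0208 m

Mid-depth of clay below the ground surface: z = 1.9 + 6.3/2 = 5.05 m.
Total vertical stress at mid-clay: σ_v = 20.1×1.9 + 16.5×3.15 = 90.165 kPa.
Pore pressure: u = 9.81×(5.05 − 1.1) = 38.75 kPa.
Initial effective stress: σ'_0 = σ_v − u = 90.165 − 38.75 = 51.415 kPa.
Stress increase at mid-clay by the 2:1 spreading method:
Δσ ≈ qD²/(D+z)² = 98.8×1.6²/(1.6+5.05)² = 5.7194 kPa
Final effective stress: σ'_f = 51.415 + 5.7194 = 57.134 kPa.
σ'_f = 57.134 > σ'_p = 54.5 kPa, so the stress path crosses the preconsolidation pressure — recompression up to σ'_p, then virgin compression beyond:
S_c = H/(1+e₀)·[C_r·log₁₀(σ'_p/σ'_0) + C_c·log₁₀(σ'_f/σ'_p)]
    = 6.3/1.83 × [0.085×log₁₀(54.5/51.415) + 0.19×log₁₀(57.134/54.5)]
    = 3.4426 × [0.0021511 + 0.0038946] = 0.02081 m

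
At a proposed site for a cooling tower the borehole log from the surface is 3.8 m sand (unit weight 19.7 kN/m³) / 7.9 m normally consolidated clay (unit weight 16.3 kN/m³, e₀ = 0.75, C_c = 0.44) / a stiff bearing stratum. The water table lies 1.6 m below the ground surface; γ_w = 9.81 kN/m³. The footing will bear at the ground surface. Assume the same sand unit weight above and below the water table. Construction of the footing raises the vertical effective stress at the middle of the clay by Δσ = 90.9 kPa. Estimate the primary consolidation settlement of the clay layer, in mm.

S_c ≈ 661 mm

Mid-depth of clay below the ground surface: z = 3.8 + 7.9/2 = 7.75 m.
Total vertical stress at mid-clay: σ_v = 19.7×3.8 + 16.3×3.95 = 139.25 kPa.
Pore pressure: u = 9.81×(7.75 − 1.6) = 60.332 kPa.
Initial effective stress: σ'_0 = σ_v − u = 139.25 − 60.332 = 78.918 kPa.
Final effective stress: σ'_f = σ'_0 + Δσ = 78.918 + 90.9 = 169.82 kPa.
Normally consolidated clay, so the full stress increment lies on the virgin compression line:
S_c = C_c·H/(1+e₀)·log₁₀(σ'_f/σ'_0) = 0.44×7.9/(1+0.75)×log₁₀(169.82/78.918)
    = 1.9863 × 0.33281 = 0.6611 m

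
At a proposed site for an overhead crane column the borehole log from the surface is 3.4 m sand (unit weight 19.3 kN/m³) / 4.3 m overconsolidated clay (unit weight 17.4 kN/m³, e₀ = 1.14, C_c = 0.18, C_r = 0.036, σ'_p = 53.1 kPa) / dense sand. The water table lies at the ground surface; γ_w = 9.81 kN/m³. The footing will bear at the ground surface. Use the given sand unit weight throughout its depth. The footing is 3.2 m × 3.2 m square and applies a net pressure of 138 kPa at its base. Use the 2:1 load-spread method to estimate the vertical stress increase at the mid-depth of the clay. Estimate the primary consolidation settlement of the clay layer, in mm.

Mid-depth of clay below the ground surface: z = 3.4 + 4.3/2 = 5.55 m.
Total vertical stress at mid-clay: σ_v = 19.3×3.4 + 17.4×2.15 = 103.03 kPa.
Pore pressure: u = 9.81×(5.55 − 0) = 54.446 kPa.
Initial effective stress: σ'_0 = σ_v − u = 103.03 − 54.446 = 48.584 kPa.
Stress increase at mid-clay by the 2:1 spreading method:
Δσ = qBL/((B+z)(L+z)) = 138×3.2×3.2/((3.2+5.55)(3.2+5.55)) = 18.457 kPa
Final effective stress: σ'_f = 48.584 + 18.457 = 67.041 kPa.
σ'_f = 67.041 > σ'_p = 53.1 kPa, so the stress path crosses the preconsolidation pressure — recompression up to σ'_p, then virgin compression beyond:
S_c = H/(1+e₀)·[C_r·log₁₀(σ'_p/σ'_0) + C_c·log₁₀(σ'_f/σ'_p)]
    = 4.3/2.14 × [0.036×log₁₀(53.1/48.584) + 0.18×log₁₀(67.041/53.1)]
    = 2.0093 × [0.0013896 + 0.018224] = 0.03941 m

S_c ≈ 39.4 mm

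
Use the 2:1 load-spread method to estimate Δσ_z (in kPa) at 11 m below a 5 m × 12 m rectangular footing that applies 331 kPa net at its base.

By the 2:1 method the load spreads at 1 horizontal : 2 vertical, so at depth z the loaded area has grown by z in each plan dimension:
Δσ = qBL/((B+z)(L+z)) = 331×5×12/((5+11)(12+11)) = 53.967 kPa

Δσ_z ≈ 54 kPa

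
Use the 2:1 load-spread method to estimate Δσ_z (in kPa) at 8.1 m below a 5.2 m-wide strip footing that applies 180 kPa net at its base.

Δσ_z ≈ 70.4 kPa

By the 2:1 method the load spreads at 1 horizontal : 2 vertical, so at depth z the loaded area has grown by z in each plan dimension:
Δσ = qB/(B+z) = 180×5.2/(5.2+8.1) = 70.376 kPa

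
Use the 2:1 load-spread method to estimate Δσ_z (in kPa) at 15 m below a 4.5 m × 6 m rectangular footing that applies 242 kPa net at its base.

Δσ_z ≈ 16 kPa

By the 2:1 method the load spreads at 1 horizontal : 2 vertical, so at depth z the loaded area has grown by z in each plan dimension:
Δσ = qBL/((B+z)(L+z)) = 242×4.5×6/((4.5+15)(6+15)) = 15.956 kPa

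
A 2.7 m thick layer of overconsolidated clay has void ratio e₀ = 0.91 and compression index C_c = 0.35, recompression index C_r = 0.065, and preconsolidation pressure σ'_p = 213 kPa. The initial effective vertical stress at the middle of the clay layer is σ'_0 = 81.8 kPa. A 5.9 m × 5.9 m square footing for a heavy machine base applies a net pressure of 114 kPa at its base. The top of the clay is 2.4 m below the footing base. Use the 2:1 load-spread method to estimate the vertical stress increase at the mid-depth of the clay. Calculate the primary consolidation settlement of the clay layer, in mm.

Mid-depth of clay below the footing base: z = 2.4 + 2.7/2 = 3.75 m.
Stress increase at mid-clay by the 2:1 spreading method:
Δσ = qBL/((B+z)(L+z)) = 114×5.9×5.9/((5.9+3.75)(5.9+3.75)) = 42.614 kPa
Final effective stress: σ'_f = 81.8 + 42.614 = 124.41 kPa.
σ'_f = 124.41 ≤ σ'_p = 213 kPa, so the clay remains overconsolidated and only the recompression index applies:
S_c = C_r·H/(1+e₀)·log₁₀(σ'_f/σ'_0) = 0.065×2.7/1.91×log₁₀(124.41/81.8)
    = 0.091884 × 0.1821 = 0.01673 m

S_c ≈ 16.7 mm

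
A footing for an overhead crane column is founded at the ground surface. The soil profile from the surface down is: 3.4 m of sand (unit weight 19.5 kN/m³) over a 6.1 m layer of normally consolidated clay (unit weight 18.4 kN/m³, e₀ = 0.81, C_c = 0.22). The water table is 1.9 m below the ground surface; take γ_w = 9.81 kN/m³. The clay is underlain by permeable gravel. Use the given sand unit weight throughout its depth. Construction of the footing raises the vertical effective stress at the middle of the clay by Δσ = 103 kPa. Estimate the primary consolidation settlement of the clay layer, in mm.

S_c ≈ 272 mm

Mid-depth of clay below the ground surface: z = 3.4 + 6.1/2 = 6.45 m.
Total vertical stress at mid-clay: σ_v = 19.5×3.4 + 18.4×3.05 = 122.42 kPa.
Pore pressure: u = 9.81×(6.45 − 1.9) = 44.636 kPa.
Initial effective stress: σ'_0 = σ_v − u = 122.42 − 44.636 = 77.784 kPa.
Final effective stress: σ'_f = σ'_0 + Δσ = 77.784 + 103 = 180.78 kPa.
Normally consolidated clay, so the full stress increment lies on the virgin compression line:
S_c = C_c·H/(1+e₀)·log₁₀(σ'_f/σ'_0) = 0.22×6.1/(1+0.81)×log₁₀(180.78/77.784)
    = 0.74144 × 0.36626 = 0.2716 m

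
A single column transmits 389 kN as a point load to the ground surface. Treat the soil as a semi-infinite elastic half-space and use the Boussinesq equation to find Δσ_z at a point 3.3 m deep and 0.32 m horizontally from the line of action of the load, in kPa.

Δσ_z ≈ 16.7 kPa

Boussinesq vertical stress below a point load on an elastic half-space:
Δσ_z = 3P/(2πz²) · [1 + (r/z)²]^(−5/2)
r/z = 0.32/3.3 = 0.09697; [1+(r/z)²]^(−5/2) = 0.97687.
Δσ_z = 3×389/(2π×3.3²) × 0.97687 = 17.055 × 0.97687 = 16.66 kPa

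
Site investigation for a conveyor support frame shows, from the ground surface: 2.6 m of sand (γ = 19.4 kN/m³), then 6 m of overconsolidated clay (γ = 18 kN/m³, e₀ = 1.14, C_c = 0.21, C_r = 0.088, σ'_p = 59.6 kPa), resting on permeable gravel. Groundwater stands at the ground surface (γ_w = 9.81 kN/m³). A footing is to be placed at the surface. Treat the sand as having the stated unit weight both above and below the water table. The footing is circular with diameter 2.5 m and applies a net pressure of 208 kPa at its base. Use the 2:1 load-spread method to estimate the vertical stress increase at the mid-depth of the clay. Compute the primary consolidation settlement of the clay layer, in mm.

S_c ≈ 58.5 mm

Mid-depth of clay below the ground surface: z = 2.6 + 6/2 = 5.6 m.
Total vertical stress at mid-clay: σ_v = 19.4×2.6 + 18×3 = 104.44 kPa.
Pore pressure: u = 9.81×(5.6 − 0) = 54.936 kPa.
Initial effective stress: σ'_0 = σ_v − u = 104.44 − 54.936 = 49.504 kPa.
Stress increase at mid-clay by the 2:1 spreading method:
Δσ ≈ qD²/(D+z)² = 208×2.5²/(2.5+5.6)² = 19.814 kPa
Final effective stress: σ'_f = 49.504 + 19.814 = 69.318 kPa.
σ'_f = 69.318 > σ'_p = 59.6 kPa, so the stress path crosses the preconsolidation pressure — recompression up to σ'_p, then virgin compression beyond:
S_c = H/(1+e₀)·[C_r·log₁₀(σ'_p/σ'_0) + C_c·log₁₀(σ'_f/σ'_p)]
    = 6/2.14 × [0.088×log₁₀(59.6/49.504) + 0.21×log₁₀(69.318/59.6)]
    = 2.8037 × [0.0070933 + 0.013776] = 0.05851 m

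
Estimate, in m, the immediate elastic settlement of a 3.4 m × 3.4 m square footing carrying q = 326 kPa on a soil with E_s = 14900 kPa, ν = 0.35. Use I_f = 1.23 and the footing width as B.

Immediate (elastic) settlement: S_e = q·B·(1−ν²)/E_s · I_f.
S_e = 326 × 3.4 × (1 − 0.35²) / 14900 × 1.23
    = 326 × 3.4 × 0.8775 / 14900 × 1.23
    = 0.08029 m

S_e ≈ 0.0803 m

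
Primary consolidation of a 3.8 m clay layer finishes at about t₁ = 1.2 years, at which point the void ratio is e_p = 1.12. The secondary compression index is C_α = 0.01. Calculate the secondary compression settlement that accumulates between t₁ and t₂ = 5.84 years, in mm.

Secondary compression: S_s = C_α·H/(1+e_p)·log₁₀(t₂/t₁)
S_s = 0.01×3.8/(1+1.12)×log₁₀(5.84/1.2)
    = 0.01792 × 0.6872 = 0.01232 m

S_s ≈ 12.3 mm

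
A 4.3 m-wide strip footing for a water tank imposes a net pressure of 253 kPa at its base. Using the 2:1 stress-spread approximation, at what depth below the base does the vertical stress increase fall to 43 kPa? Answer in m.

2:1 spreading — at depth z the loaded area has grown by z in each plan dimension:
qB/(B+z) = Δσ_z ⇒ z = qB/Δσ_z − B = 253×4.3/43 − 4.3 = 21 m

z ≈ 21 m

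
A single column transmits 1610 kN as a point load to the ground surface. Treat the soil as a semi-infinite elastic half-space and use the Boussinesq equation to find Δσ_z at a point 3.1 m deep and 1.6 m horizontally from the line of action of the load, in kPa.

Δσ_z ≈ 44.3 kPa

Boussinesq vertical stress below a point load on an elastic half-space:
Δσ_z = 3P/(2πz²) · [1 + (r/z)²]^(−5/2)
r/z = 1.6/3.1 = 0.51613; [1+(r/z)²]^(−5/2) = 0.55409.
Δσ_z = 3×1610/(2π×3.1²) × 0.55409 = 79.992 × 0.55409 = 44.32 kPa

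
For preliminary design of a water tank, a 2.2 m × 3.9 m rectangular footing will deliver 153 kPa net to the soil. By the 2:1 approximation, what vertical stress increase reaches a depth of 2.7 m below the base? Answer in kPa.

Δσ_z ≈ 40.6 kPa

By the 2:1 method the load spreads at 1 horizontal : 2 vertical, so at depth z the loaded area has grown by z in each plan dimension:
Δσ = qBL/((B+z)(L+z)) = 153×2.2×3.9/((2.2+2.7)(3.9+2.7)) = 40.592 kPa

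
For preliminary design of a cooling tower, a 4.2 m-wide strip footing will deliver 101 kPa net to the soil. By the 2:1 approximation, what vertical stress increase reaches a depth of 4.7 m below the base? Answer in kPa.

Δσ_z ≈ 47.7 kPa

By the 2:1 method the load spreads at 1 horizontal : 2 vertical, so at depth z the loaded area has grown by z in each plan dimension:
Δσ = qB/(B+z) = 101×4.2/(4.2+4.7) = 47.663 kPa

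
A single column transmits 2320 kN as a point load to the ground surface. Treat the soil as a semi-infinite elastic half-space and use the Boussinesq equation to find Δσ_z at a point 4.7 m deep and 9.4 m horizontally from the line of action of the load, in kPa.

Δσ_z ≈ 0.897 kPa

Boussinesq vertical stress below a point load on an elastic half-space:
Δσ_z = 3P/(2πz²) · [1 + (r/z)²]^(−5/2)
r/z = 9.4/4.7 = 2; [1+(r/z)²]^(−5/2) = 0.017889.
Δσ_z = 3×2320/(2π×4.7²) × 0.017889 = 50.146 × 0.017889 = 0.8971 kPa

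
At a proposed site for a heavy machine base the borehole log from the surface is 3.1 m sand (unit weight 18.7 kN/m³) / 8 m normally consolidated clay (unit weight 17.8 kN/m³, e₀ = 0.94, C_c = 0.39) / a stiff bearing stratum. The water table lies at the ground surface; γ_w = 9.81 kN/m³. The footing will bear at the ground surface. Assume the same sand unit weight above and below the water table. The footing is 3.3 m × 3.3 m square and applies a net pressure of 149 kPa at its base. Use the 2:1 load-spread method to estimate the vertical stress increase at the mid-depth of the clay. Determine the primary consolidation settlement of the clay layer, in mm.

Mid-depth of clay below the ground surface: z = 3.1 + 8/2 = 7.1 m.
Total vertical stress at mid-clay: σ_v = 18.7×3.1 + 17.8×4 = 129.17 kPa.
Pore pressure: u = 9.81×(7.1 − 0) = 69.651 kPa.
Initial effective stress: σ'_0 = σ_v − u = 129.17 − 69.651 = 59.519 kPa.
Stress increase at mid-clay by the 2:1 spreading method:
Δσ = qBL/((B+z)(L+z)) = 149×3.3×3.3/((3.3+7.1)(3.3+7.1)) = 15.002 kPa
Final effective stress: σ'_f = σ'_0 + Δσ = 59.519 + 15.002 = 74.521 kPa.
Normally consolidated clay, so the full stress increment lies on the virgin compression line:
S_c = C_c·H/(1+e₀)·log₁₀(σ'_f/σ'_0) = 0.39×8/(1+0.94)×log₁₀(74.521/59.519)
    = 1.6082 × 0.097623 = 0.157 m

S_c ≈ 157 mm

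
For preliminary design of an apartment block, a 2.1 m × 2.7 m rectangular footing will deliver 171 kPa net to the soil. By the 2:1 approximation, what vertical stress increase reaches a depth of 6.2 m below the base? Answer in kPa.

Δσ_z ≈ 13.1 kPa

By the 2:1 method the load spreads at 1 horizontal : 2 vertical, so at depth z the loaded area has grown by z in each plan dimension:
Δσ = qBL/((B+z)(L+z)) = 171×2.1×2.7/((2.1+6.2)(2.7+6.2)) = 13.125 kPa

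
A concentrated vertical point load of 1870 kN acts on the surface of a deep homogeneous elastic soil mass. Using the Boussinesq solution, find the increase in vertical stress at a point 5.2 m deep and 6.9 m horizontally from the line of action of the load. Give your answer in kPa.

Boussinesq vertical stress below a point load on an elastic half-space:
Δσ_z = 3P/(2πz²) · [1 + (r/z)²]^(−5/2)
r/z = 6.9/5.2 = 1.3269; [1+(r/z)²]^(−5/2) = 0.078966.
Δσ_z = 3×1870/(2π×5.2²) × 0.078966 = 33.02 × 0.078966 = 2.607 kPa

Δσ_z ≈ 2.61 kPa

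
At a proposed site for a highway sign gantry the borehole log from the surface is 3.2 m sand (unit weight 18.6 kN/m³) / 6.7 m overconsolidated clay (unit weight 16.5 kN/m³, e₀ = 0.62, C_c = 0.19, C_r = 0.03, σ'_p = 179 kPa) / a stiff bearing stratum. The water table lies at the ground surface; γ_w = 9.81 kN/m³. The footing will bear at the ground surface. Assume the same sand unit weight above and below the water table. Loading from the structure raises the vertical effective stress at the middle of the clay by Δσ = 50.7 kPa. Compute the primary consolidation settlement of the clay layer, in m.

Mid-depth of clay below the ground surface: z = 3.2 + 6.7/2 = 6.55 m.
Total vertical stress at mid-clay: σ_v = 18.6×3.2 + 16.5×3.35 = 114.8 kPa.
Pore pressure: u = 9.81×(6.55 − 0) = 64.255 kPa.
Initial effective stress: σ'_0 = σ_v − u = 114.8 − 64.255 = 50.545 kPa.
Final effective stress: σ'_f = 50.545 + 50.7 = 101.25 kPa.
σ'_f = 101.25 ≤ σ'_p = 179 kPa, so the clay remains overconsolidated and only the recompression index applies:
S_c = C_r·H/(1+e₀)·log₁₀(σ'_f/σ'_0) = 0.03×6.7/1.62×log₁₀(101.25/50.545)
    = 0.12407 × 0.30172 = 0.03744 m

S_c ≈ 0.0374 m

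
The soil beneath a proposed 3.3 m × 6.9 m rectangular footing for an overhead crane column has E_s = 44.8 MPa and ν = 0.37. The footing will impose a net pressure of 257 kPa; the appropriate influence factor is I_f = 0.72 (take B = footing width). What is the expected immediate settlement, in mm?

Immediate (elastic) settlement: S_e = q·B·(1−ν²)/E_s · I_f.
E_s = 44.8 MPa = 44800 kPa.
S_e = 257 × 3.3 × (1 − 0.37²) / 44800 × 0.72
    = 257 × 3.3 × 0.8631 / 44800 × 0.72
    = 0.01176 m = 11.76 mm

S_e ≈ 11.8 mm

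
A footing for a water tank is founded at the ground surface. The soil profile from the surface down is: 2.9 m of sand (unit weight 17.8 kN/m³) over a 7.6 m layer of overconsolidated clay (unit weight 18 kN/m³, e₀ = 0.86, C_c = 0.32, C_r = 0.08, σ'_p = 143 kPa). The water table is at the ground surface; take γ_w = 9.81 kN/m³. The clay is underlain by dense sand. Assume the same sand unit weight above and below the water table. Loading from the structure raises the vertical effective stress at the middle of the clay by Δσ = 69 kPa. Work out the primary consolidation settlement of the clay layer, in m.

S_c ≈ 0.116 m

Mid-depth of clay below the ground surface: z = 2.9 + 7.6/2 = 6.7 m.
Total vertical stress at mid-clay: σ_v = 17.8×2.9 + 18×3.8 = 120.02 kPa.
Pore pressure: u = 9.81×(6.7 − 0) = 65.727 kPa.
Initial effective stress: σ'_0 = σ_v − u = 120.02 − 65.727 = 54.293 kPa.
Final effective stress: σ'_f = 54.293 + 69 = 123.29 kPa.
σ'_f = 123.29 ≤ σ'_p = 143 kPa, so the clay remains overconsolidated and only the recompression index applies:
S_c = C_r·H/(1+e₀)·log₁₀(σ'_f/σ'_0) = 0.08×7.6/1.86×log₁₀(123.29/54.293)
    = 0.32688 × 0.35618 = 0.1164 m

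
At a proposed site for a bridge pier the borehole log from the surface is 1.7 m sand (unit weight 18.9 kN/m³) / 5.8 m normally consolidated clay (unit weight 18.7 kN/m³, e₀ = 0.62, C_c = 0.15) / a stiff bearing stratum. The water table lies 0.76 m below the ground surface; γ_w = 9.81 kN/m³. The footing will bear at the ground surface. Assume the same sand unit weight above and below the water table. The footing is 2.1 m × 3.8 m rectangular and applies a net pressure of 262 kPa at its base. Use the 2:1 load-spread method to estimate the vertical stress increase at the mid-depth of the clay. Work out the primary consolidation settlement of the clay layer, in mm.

Mid-depth of clay below the ground surface: z = 1.7 + 5.8/2 = 4.6 m.
Total vertical stress at mid-clay: σ_v = 18.9×1.7 + 18.7×2.9 = 86.36 kPa.
Pore pressure: u = 9.81×(4.6 − 0.76) = 37.67 kPa.
Initial effective stress: σ'_0 = σ_v − u = 86.36 − 37.67 = 48.69 kPa.
Stress increase at mid-clay by the 2:1 spreading method:
Δσ = qBL/((B+z)(L+z)) = 262×2.1×3.8/((2.1+4.6)(3.8+4.6)) = 37.149 kPa
Final effective stress: σ'_f = σ'_0 + Δσ = 48.69 + 37.149 = 85.839 kPa.
Normally consolidated clay, so the full stress increment lies on the virgin compression line:
S_c = C_c·H/(1+e₀)·log₁₀(σ'_f/σ'_0) = 0.15×5.8/(1+0.62)×log₁₀(85.839/48.69)
    = 0.53704 × 0.24624 = 0.1322 m

S_c ≈ 132 mm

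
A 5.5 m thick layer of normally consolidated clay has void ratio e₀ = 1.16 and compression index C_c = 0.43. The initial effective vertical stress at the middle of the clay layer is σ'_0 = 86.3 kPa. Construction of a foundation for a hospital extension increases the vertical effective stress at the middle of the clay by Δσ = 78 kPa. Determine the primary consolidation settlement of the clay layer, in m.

Final effective stress: σ'_f = σ'_0 + Δσ = 86.3 + 78 = 164.3 kPa.
Normally consolidated clay, so the full stress increment lies on the virgin compression line:
S_c = C_c·H/(1+e₀)·log₁₀(σ'_f/σ'_0) = 0.43×5.5/(1+1.16)×log₁₀(164.3/86.3)
    = 1.0949 × 0.27963 = 0.3062 m

S_c ≈ 0.306 m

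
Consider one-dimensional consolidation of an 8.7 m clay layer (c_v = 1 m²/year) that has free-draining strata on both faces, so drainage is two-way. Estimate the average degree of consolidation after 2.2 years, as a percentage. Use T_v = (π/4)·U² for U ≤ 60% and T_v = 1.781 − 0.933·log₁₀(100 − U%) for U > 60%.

Drainage path length: H_d = H/2 = 4.35 m (double drainage).
T_v = c_v·t/H_d² = 1×2.2/4.35² = 0.11626.
T_v = 0.11626 corresponds to the U ≤ 60% branch:
U = √(4T_v/π) = 0.3847

U ≈ 38.5 %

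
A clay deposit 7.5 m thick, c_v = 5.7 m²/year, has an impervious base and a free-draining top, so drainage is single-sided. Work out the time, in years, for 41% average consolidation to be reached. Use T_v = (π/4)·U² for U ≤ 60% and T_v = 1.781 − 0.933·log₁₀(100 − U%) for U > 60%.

Drainage path length: H_d = H = 7.5 m (single drainage).
U ≤ 60%: T_v = (π/4)·U² = (π/4)×0.41² = 0.13203.
t = T_v·H_d²/c_v = 0.13203×7.5²/5.7 = 1.303 years.

t ≈ 1.3 years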